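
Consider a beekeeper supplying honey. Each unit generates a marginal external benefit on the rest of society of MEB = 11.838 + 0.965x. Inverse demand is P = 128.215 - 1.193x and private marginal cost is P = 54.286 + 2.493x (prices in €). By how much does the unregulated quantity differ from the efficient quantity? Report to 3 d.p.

11.464 units

Market equilibrium (private): 54.286 + 2.493x = 128.215 - 1.193x → x_m = 20.0567.
Social marginal cost = private MC − MEB = 42.448 + 1.528x.
Set SMC = demand: 42.448 + 1.528x = 128.215 - 1.193x → x* = 31.5204.
Gap = |20.0567 − 31.5204| = 11.4637.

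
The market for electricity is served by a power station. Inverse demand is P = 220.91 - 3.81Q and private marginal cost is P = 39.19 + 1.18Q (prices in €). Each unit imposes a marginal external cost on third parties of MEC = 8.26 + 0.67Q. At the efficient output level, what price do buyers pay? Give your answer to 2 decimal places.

Social marginal cost = private MC + MEC = 47.45 + 1.85Q.
Set SMC = demand: 47.45 + 1.85Q = 220.91 - 3.81Q → Q* = 30.6466.
Consumer price on the demand curve at Q*: 220.91 − 3.81×30.6466 = 104.1465.

P = €104.15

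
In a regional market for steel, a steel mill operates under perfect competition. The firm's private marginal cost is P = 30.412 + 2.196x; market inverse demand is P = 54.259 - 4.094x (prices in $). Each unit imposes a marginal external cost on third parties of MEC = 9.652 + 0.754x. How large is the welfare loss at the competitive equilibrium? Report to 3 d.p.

Market equilibrium (private): 30.412 + 2.196x = 54.259 - 4.094x → x_m = 3.7913.
Social marginal cost = private MC + MEC = 40.064 + 2.950x.
Set SMC = demand: 40.064 + 2.950x = 54.259 - 4.094x → x* = 2.0152.
The welfare-loss triangle has base |x_m − x*| and height MEC(x_m) (the vertical gap between SMC and demand is zero at x* and MEC at x_m).
DWL = ½ × 1.7761 × 12.5106 = 11.1100.

DWL = $11.110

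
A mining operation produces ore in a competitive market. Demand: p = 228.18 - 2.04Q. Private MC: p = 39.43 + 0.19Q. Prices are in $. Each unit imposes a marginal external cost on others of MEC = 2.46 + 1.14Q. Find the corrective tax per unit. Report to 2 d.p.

tax = $65.48 per unit

Social marginal cost = private MC + MEC = 41.89 + 1.33Q.
Set SMC = demand: 41.89 + 1.33Q = 228.18 - 2.04Q → Q* = 55.2789.
The Pigouvian tax equals MEC at Q*: 2.46 + 1.14×55.2789 = 65.4779.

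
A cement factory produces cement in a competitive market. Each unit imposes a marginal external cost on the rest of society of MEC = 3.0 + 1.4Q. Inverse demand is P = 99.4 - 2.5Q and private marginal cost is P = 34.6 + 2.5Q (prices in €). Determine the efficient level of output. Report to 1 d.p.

Q* = 9.7

Social marginal cost = private MC + MEC = 37.6 + 3.9Q.
Set SMC = demand: 37.6 + 3.9Q = 99.4 - 2.5Q → Q* = 9.6563.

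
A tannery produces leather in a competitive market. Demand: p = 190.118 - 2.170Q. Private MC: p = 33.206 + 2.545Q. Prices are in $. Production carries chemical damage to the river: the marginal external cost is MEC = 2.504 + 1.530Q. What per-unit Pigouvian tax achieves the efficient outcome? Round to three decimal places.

Social marginal cost = private MC + MEC = 35.710 + 4.075Q.
Set SMC = demand: 35.710 + 4.075Q = 190.118 - 2.170Q → Q* = 24.7251.
The Pigouvian tax equals MEC at Q*: 2.504 + 1.530×24.7251 = 40.3334.

tax = $40.333 per unit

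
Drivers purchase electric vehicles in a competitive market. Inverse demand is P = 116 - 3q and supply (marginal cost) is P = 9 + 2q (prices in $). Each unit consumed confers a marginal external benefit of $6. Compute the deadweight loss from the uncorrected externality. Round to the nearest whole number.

Market equilibrium (private): 9 + 2q = 116 - 3q → q_m = 21.4000.
Social marginal benefit = demand + MEB = 122 - 3q.
Set SMB = MC: 122 - 3q = 9 + 2q → q* = 22.6000.
The loss is the area between SMB and MC from q* to q_m; with linear curves that's a triangle of height MEB(q_m).
DWL = ½ × 1.2000 × 6.0000 = 3.6000.

DWL = $4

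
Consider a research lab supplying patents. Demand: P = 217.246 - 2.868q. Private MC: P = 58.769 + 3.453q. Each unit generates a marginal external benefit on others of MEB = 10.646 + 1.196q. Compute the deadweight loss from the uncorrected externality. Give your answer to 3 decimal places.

DWL = 161.065

Market equilibrium (private): 58.769 + 3.453q = 217.246 - 2.868q → q_m = 25.0715.
Social marginal cost = private MC − MEB = 48.123 + 2.257q.
Set SMC = demand: 48.123 + 2.257q = 217.246 - 2.868q → q* = 32.9996.
The welfare-loss triangle has base |q_m − q*| and height MEB(q_m) (the vertical gap between SMC and demand is zero at q* and MEB at q_m).
DWL = ½ × 7.9281 × 40.6315 = 161.0653.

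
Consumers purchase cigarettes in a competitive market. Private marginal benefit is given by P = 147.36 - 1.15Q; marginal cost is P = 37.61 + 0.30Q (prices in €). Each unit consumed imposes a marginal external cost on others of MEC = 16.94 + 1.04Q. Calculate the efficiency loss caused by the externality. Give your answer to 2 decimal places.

Market equilibrium (private): 37.61 + 0.30Q = 147.36 - 1.15Q → Q_m = 75.6897.
Social marginal benefit = demand − MEC = 130.42 - 2.19Q.
Set SMB = MC: 130.42 - 2.19Q = 37.61 + 0.30Q → Q* = 37.2731.
Height of the DWL triangle at Q_m is MC(Q_m) − SMB(Q_m) = MEC(Q_m) = 95.6572.
DWL = ½ × 38.4166 × 95.6572 = 1837.4122.

DWL = €1837.41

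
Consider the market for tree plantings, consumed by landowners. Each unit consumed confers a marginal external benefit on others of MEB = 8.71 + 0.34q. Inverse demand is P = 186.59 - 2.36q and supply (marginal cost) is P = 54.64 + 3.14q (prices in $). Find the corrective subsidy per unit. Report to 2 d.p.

Social marginal benefit = demand + MEB = 195.30 - 2.02q.
Set SMB = MC: 195.30 - 2.02q = 54.64 + 3.14q → q* = 27.2597.
The Pigouvian subsidy equals MEB at q*: 8.71 + 0.34×27.2597 = 17.9783.

subsidy = $17.98 per unit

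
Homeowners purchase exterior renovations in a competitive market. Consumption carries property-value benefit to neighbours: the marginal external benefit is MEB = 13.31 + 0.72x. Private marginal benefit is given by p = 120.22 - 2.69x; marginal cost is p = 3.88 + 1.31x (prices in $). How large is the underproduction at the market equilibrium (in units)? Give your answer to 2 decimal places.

Market equilibrium (private): 3.88 + 1.31x = 120.22 - 2.69x → x_m = 29.0850.
Social marginal benefit = demand + MEB = 133.53 - 1.97x.
Set SMB = MC: 133.53 - 1.97x = 3.88 + 1.31x → x* = 39.5274.
Gap = |29.0850 − 39.5274| = 10.4424.

10.44 units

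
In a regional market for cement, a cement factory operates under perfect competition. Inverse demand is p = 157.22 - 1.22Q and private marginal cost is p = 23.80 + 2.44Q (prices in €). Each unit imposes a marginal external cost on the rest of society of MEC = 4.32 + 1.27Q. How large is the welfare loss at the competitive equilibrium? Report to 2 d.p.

Market equilibrium (private): 23.80 + 2.44Q = 157.22 - 1.22Q → Q_m = 36.4536.
Social marginal cost = private MC + MEC = 28.12 + 3.71Q.
Set SMC = demand: 28.12 + 3.71Q = 157.22 - 1.22Q → Q* = 26.1866.
The welfare-loss triangle has base |Q_m − Q*| and height MEC(Q_m) (the vertical gap between SMC and demand is zero at Q* and MEC at Q_m).
DWL = ½ × 10.2670 × 50.6160 = 259.8372.

DWL = €259.84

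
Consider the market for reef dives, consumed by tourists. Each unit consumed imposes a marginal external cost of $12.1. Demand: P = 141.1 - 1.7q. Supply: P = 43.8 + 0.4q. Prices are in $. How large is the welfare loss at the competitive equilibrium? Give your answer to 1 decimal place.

Market equilibrium (private): 43.8 + 0.4q = 141.1 - 1.7q → q_m = 46.3333.
Social marginal benefit = demand − MEC = 129.0 - 1.7q.
Set SMB = MC: 129.0 - 1.7q = 43.8 + 0.4q → q* = 40.5714.
Between q* and q_m the wedge MC − SMB runs linearly from 0 to MEC(q_m), so the loss is a triangle.
DWL = ½ × 5.7619 × 12.1000 = 34.8595.

DWL = $34.9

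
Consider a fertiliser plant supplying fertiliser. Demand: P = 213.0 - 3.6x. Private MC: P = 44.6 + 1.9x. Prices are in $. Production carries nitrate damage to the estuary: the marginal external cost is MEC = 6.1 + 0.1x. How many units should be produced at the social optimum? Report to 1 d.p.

x* = 29.0

Social marginal cost = private MC + MEC = 50.7 + 2.0x.
Set SMC = demand: 50.7 + 2.0x = 213.0 - 3.6x → x* = 28.9821.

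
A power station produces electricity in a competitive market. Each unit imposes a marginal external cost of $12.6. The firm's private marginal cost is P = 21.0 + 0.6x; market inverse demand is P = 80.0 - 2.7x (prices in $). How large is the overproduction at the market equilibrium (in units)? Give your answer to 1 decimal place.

3.8 units

Market equilibrium (private): 21.0 + 0.6x = 80.0 - 2.7x → x_m = 17.8788.
Social marginal cost = private MC + MEC = 33.6 + 0.6x.
Set SMC = demand: 33.6 + 0.6x = 80.0 - 2.7x → x* = 14.0606.
Gap = |17.8788 − 14.0606| = 3.8182.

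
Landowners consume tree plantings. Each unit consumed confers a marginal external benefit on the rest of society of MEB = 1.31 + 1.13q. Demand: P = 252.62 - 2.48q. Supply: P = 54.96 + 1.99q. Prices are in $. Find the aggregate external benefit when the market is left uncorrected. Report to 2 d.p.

Market equilibrium (private): 54.96 + 1.99q = 252.62 - 2.48q → q_m = 44.2192.
Total external benefit = ∫₀^{q_m} (1.31 + 1.13q) dq = 1.31×44.2192 + ½×1.13×44.2192² = 1162.6929.

$1162.69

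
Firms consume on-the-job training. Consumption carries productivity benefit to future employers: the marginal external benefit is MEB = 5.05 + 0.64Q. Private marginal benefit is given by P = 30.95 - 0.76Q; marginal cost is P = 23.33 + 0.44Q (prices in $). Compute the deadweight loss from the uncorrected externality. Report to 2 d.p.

DWL = $74.17

Market equilibrium (private): 23.33 + 0.44Q = 30.95 - 0.76Q → Q_m = 6.3500.
Social marginal benefit = demand + MEB = 36.00 - 0.12Q.
Set SMB = MC: 36.00 - 0.12Q = 23.33 + 0.44Q → Q* = 22.6250.
The welfare-loss triangle has base |Q_m − Q*| and height MEB(Q_m) (the vertical gap between SMB and MC is zero at Q* and MEB at Q_m).
DWL = ½ × 16.2750 × 9.1140 = 74.1652.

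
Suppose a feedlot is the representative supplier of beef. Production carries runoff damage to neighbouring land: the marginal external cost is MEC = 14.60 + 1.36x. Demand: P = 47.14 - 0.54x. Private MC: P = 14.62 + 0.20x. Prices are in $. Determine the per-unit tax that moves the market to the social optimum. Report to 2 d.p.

tax = $26.21 per unit

Social marginal cost = private MC + MEC = 29.22 + 1.56x.
Set SMC = demand: 29.22 + 1.56x = 47.14 - 0.54x → x* = 8.5333.
The Pigouvian tax equals MEC at x*: 14.60 + 1.36×8.5333 = 26.2053.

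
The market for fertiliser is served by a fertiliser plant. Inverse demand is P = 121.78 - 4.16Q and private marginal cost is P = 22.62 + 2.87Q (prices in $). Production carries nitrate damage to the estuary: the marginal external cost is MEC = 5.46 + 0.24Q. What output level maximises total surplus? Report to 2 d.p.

Social marginal cost = private MC + MEC = 28.08 + 3.11Q.
Set SMC = demand: 28.08 + 3.11Q = 121.78 - 4.16Q → Q* = 12.8886.

Q* = 12.89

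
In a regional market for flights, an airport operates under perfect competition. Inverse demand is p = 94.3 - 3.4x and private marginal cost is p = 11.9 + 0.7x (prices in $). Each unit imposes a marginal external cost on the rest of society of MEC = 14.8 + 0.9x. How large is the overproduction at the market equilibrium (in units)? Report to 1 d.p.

6.6 units

Market equilibrium (private): 11.9 + 0.7x = 94.3 - 3.4x → x_m = 20.0976.
Social marginal cost = private MC + MEC = 26.7 + 1.6x.
Set SMC = demand: 26.7 + 1.6x = 94.3 - 3.4x → x* = 13.5200.
Gap = |20.0976 − 13.5200| = 6.5776.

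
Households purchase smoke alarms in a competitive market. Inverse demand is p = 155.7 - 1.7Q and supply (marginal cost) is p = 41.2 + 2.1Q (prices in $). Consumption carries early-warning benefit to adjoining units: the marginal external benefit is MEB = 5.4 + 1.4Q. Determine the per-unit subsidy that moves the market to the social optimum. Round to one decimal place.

subsidy = $75.3 per unit

Social marginal benefit = demand + MEB = 161.1 - 0.3Q.
Set SMB = MC: 161.1 - 0.3Q = 41.2 + 2.1Q → Q* = 49.9583.
The Pigouvian subsidy equals MEB at Q*: 5.4 + 1.4×49.9583 = 75.3416.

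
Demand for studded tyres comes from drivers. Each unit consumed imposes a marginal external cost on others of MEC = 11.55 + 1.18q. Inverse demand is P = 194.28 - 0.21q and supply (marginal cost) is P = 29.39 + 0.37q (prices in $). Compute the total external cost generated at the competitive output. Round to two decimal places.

$50968.90

Market equilibrium (private): 29.39 + 0.37q = 194.28 - 0.21q → q_m = 284.2931.
Total external cost = ∫₀^{q_m} (11.55 + 1.18q) dq = 11.55×284.2931 + ½×1.18×284.2931² = 50968.8997.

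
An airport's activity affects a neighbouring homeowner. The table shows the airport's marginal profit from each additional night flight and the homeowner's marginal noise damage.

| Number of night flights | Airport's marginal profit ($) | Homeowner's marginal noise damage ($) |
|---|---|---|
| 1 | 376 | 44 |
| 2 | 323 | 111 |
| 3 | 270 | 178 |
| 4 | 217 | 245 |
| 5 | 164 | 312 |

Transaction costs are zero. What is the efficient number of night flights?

Bargaining reaches the level where marginal profit last exceeds marginal noise damage.
That holds through level 3 (270 ≥ 178) but not at 4 (217 < 245).

3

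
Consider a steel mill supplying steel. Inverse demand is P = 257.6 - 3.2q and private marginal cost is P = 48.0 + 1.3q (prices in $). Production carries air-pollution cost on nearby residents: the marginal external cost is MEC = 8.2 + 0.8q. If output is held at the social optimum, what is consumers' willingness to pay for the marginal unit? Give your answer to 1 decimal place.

Social marginal cost = private MC + MEC = 56.2 + 2.1q.
Set SMC = demand: 56.2 + 2.1q = 257.6 - 3.2q → q* = 38.0000.
Consumer price on the demand curve at q*: 257.6 − 3.2×38.0000 = 136.0000.

P = $136.0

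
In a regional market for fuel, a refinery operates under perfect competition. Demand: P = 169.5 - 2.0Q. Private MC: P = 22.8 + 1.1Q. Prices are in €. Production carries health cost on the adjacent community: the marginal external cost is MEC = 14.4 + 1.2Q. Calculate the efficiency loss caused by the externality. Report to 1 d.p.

Market equilibrium (private): 22.8 + 1.1Q = 169.5 - 2.0Q → Q_m = 47.3226.
Social marginal cost = private MC + MEC = 37.2 + 2.3Q.
Set SMC = demand: 37.2 + 2.3Q = 169.5 - 2.0Q → Q* = 30.7674.
Height of the DWL triangle at Q_m is SMC(Q_m) − demand(Q_m) = MEC(Q_m) = 71.1871.
DWL = ½ × 16.5552 × 71.1871 = 589.2583.

DWL = €589.3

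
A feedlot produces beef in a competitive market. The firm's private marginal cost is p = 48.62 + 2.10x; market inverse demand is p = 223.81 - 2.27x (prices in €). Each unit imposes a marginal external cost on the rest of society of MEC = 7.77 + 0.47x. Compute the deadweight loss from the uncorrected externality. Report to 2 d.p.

Market equilibrium (private): 48.62 + 2.10x = 223.81 - 2.27x → x_m = 40.0892.
Social marginal cost = private MC + MEC = 56.39 + 2.57x.
Set SMC = demand: 56.39 + 2.57x = 223.81 - 2.27x → x* = 34.5909.
Height of the DWL triangle at x_m is SMC(x_m) − demand(x_m) = MEC(x_m) = 26.6119.
DWL = ½ × 5.4983 × 26.6119 = 73.1601.

DWL = €73.16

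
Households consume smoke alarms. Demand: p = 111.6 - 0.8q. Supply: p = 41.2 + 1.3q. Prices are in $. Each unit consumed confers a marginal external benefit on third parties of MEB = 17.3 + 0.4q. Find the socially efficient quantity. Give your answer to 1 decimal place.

Social marginal benefit = demand + MEB = 128.9 - 0.4q.
Set SMB = MC: 128.9 - 0.4q = 41.2 + 1.3q → q* = 51.5882.

q* = 51.6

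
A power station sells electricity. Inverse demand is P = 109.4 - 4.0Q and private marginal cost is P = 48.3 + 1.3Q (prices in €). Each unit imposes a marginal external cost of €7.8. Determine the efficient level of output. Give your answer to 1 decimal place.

Social marginal cost = private MC + MEC = 56.1 + 1.3Q.
Set SMC = demand: 56.1 + 1.3Q = 109.4 - 4.0Q → Q* = 10.0566.

Q* = 10.1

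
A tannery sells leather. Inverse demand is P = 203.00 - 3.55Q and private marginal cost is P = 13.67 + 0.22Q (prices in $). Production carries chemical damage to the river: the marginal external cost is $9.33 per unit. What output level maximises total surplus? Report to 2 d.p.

Q* = 47.75

Social marginal cost = private MC + MEC = 23.00 + 0.22Q.
Set SMC = demand: 23.00 + 0.22Q = 203.00 - 3.55Q → Q* = 47.7454.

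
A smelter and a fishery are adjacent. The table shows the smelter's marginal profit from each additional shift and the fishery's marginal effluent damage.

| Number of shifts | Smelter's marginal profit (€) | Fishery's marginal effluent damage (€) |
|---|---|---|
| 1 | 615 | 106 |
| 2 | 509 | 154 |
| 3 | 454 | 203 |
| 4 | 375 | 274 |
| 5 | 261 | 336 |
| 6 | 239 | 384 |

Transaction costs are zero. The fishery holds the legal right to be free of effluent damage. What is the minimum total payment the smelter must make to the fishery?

€737

Efficient level: marginal profit ≥ marginal effluent damage through level 4, so k* = 4.
With the fishery holding the right, the smelter must at least compensate total damage at k*: 106 + 154 + 203 + 274 = 737.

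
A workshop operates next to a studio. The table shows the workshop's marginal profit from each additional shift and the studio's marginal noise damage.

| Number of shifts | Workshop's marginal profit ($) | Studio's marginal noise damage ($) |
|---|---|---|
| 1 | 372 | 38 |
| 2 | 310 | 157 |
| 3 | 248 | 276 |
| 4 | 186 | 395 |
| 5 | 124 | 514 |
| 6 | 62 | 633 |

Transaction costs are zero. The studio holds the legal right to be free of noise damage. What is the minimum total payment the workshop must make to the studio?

Efficient level: marginal profit ≥ marginal noise damage through level 2, so k* = 2.
With the studio holding the right, the workshop must at least compensate total damage at k*: 38 + 157 = 195.

$195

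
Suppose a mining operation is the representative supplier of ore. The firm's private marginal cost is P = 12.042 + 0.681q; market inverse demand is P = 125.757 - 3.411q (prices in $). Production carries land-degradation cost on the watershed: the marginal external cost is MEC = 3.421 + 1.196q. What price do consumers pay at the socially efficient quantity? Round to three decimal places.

Social marginal cost = private MC + MEC = 15.463 + 1.877q.
Set SMC = demand: 15.463 + 1.877q = 125.757 - 3.411q → q* = 20.8574.
Consumer price on the demand curve at q*: 125.757 − 3.411×20.8574 = 54.6124.

P = $54.612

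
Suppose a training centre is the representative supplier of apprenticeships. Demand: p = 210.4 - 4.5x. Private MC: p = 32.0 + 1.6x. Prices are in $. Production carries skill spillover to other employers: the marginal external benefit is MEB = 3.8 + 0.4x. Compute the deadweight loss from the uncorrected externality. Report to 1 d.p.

DWL = $21.1

Market equilibrium (private): 32.0 + 1.6x = 210.4 - 4.5x → x_m = 29.2459.
Social marginal cost = private MC − MEB = 28.2 + 1.2x.
Set SMC = demand: 28.2 + 1.2x = 210.4 - 4.5x → x* = 31.9649.
The loss is the area between SMC and demand from x* to x_m; with linear curves that's a triangle of height MEB(x_m).
DWL = ½ × 2.7190 × 15.4984 = 21.0701.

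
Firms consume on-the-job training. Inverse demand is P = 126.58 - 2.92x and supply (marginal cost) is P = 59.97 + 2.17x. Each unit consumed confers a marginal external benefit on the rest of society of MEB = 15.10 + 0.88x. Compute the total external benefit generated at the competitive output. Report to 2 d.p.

272.96

Market equilibrium (private): 59.97 + 2.17x = 126.58 - 2.92x → x_m = 13.0864.
Total external benefit = ∫₀^{x_m} (15.10 + 0.88x) dx = 15.10×13.0864 + ½×0.88×13.0864² = 272.9563.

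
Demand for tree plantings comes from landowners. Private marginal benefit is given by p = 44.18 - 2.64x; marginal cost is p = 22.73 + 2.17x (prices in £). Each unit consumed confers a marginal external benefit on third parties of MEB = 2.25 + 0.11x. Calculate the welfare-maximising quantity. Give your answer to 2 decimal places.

x* = 5.04

Social marginal benefit = demand + MEB = 46.43 - 2.53x.
Set SMB = MC: 46.43 - 2.53x = 22.73 + 2.17x → x* = 5.0426.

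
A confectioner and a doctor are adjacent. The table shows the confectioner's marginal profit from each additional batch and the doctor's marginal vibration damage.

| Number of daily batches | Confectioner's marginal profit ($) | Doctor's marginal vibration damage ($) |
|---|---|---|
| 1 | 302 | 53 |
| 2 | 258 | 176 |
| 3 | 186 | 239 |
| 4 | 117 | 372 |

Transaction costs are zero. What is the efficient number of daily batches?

2

Bargaining reaches the level where marginal profit last exceeds marginal vibration damage.
That holds through level 2 (258 ≥ 176) but not at 3 (186 < 239).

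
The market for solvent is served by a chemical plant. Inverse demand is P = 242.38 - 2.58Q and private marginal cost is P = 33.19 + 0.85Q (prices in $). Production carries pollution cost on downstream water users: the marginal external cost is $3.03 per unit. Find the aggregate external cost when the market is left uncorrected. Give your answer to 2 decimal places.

$184.79

Market equilibrium (private): 33.19 + 0.85Q = 242.38 - 2.58Q → Q_m = 60.9883.
Total external cost = MEC × Q_m = 3.03 × 60.9883 = 184.7945.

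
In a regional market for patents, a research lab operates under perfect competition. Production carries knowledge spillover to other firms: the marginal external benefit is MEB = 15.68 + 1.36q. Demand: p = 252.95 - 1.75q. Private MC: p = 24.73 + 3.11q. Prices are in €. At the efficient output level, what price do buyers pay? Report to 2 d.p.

Social marginal cost = private MC − MEB = 9.05 + 1.75q.
Set SMC = demand: 9.05 + 1.75q = 252.95 - 1.75q → q* = 69.6857.
Consumer price on the demand curve at q*: 252.95 − 1.75×69.6857 = 131.0000.

P = €131.00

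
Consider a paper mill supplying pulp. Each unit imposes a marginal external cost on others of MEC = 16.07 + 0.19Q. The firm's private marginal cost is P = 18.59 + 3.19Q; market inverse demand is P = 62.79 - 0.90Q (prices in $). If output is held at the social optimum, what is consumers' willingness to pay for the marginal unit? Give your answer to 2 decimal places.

Social marginal cost = private MC + MEC = 34.66 + 3.38Q.
Set SMC = demand: 34.66 + 3.38Q = 62.79 - 0.90Q → Q* = 6.5724.
Consumer price on the demand curve at Q*: 62.79 − 0.90×6.5724 = 56.8748.

P = $56.87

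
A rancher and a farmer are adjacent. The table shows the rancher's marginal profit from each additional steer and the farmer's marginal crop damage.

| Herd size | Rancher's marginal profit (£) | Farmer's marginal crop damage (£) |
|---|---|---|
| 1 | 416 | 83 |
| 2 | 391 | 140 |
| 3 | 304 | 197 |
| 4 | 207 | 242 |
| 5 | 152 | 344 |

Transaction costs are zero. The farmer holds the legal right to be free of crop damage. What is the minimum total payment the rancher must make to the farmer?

Efficient level: marginal profit ≥ marginal crop damage through level 3, so k* = 3.
With the farmer holding the right, the rancher must at least compensate total damage at k*: 83 + 140 + 197 = 420.

£420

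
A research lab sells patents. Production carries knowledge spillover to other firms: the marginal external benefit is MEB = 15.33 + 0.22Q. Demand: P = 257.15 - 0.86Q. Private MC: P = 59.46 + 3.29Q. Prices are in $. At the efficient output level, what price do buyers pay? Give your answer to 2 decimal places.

P = $210.53

Social marginal cost = private MC − MEB = 44.13 + 3.07Q.
Set SMC = demand: 44.13 + 3.07Q = 257.15 - 0.86Q → Q* = 54.2036.
Consumer price on the demand curve at Q*: 257.15 − 0.86×54.2036 = 210.5349.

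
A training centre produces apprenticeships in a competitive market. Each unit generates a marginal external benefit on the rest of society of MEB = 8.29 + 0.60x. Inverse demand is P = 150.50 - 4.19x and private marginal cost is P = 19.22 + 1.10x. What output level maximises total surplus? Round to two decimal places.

Social marginal cost = private MC − MEB = 10.93 + 0.50x.
Set SMC = demand: 10.93 + 0.50x = 150.50 - 4.19x → x* = 29.7591.

x* = 29.76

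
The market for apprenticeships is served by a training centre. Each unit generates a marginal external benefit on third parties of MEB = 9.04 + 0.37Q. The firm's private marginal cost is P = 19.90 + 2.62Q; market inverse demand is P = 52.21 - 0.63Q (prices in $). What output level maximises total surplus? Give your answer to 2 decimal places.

Social marginal cost = private MC − MEB = 10.86 + 2.25Q.
Set SMC = demand: 10.86 + 2.25Q = 52.21 - 0.63Q → Q* = 14.3576.

Q* = 14.36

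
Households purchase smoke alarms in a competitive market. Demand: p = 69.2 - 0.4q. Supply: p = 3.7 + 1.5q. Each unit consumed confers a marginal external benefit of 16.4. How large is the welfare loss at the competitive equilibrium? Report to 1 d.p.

DWL = 70.8

Market equilibrium (private): 3.7 + 1.5q = 69.2 - 0.4q → q_m = 34.4737.
Social marginal benefit = demand + MEB = 85.6 - 0.4q.
Set SMB = MC: 85.6 - 0.4q = 3.7 + 1.5q → q* = 43.1053.
Between q* and q_m the wedge SMB − MC runs linearly from 0 to MEB(q_m), so the loss is a triangle.
DWL = ½ × 8.6316 × 16.4000 = 70.7791.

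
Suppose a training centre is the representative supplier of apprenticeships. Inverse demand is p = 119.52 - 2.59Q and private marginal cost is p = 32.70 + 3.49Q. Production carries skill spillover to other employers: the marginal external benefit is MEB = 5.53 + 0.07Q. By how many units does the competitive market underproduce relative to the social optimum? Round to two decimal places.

Market equilibrium (private): 32.70 + 3.49Q = 119.52 - 2.59Q → Q_m = 14.2796.
Social marginal cost = private MC − MEB = 27.17 + 3.42Q.
Set SMC = demand: 27.17 + 3.42Q = 119.52 - 2.59Q → Q* = 15.3661.
Gap = |14.2796 − 15.3661| = 1.0865.

1.09 units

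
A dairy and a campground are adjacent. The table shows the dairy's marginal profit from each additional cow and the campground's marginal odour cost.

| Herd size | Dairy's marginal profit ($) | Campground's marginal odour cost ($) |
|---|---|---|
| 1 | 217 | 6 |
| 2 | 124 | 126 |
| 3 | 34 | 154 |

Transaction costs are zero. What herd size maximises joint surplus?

Bargaining reaches the level where marginal profit last exceeds marginal odour cost.
That holds through level 1 (217 ≥ 6) but not at 2 (124 < 126).

1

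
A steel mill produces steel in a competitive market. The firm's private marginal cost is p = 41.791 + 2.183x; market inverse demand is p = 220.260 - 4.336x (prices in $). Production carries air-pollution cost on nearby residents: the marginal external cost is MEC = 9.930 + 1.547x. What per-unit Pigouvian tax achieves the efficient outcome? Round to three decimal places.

Social marginal cost = private MC + MEC = 51.721 + 3.730x.
Set SMC = demand: 51.721 + 3.730x = 220.260 - 4.336x → x* = 20.8950.
The Pigouvian tax equals MEC at x*: 9.930 + 1.547×20.8950 = 42.2546.

tax = $42.255 per unit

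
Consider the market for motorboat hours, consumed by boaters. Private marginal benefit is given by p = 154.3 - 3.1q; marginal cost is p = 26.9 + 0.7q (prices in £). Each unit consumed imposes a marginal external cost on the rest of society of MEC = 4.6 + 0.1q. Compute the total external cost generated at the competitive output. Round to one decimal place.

£210.4

Market equilibrium (private): 26.9 + 0.7q = 154.3 - 3.1q → q_m = 33.5263.
Total external cost = ∫₀^{q_m} (4.6 + 0.1q) dq = 4.6×33.5263 + ½×0.1×33.5263² = 210.4216.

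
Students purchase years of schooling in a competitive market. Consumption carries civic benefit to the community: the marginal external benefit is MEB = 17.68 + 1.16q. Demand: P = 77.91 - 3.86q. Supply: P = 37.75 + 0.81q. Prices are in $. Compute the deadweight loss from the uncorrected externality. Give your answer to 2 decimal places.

DWL = $108.95

Market equilibrium (private): 37.75 + 0.81q = 77.91 - 3.86q → q_m = 8.5996.
Social marginal benefit = demand + MEB = 95.59 - 2.70q.
Set SMB = MC: 95.59 - 2.70q = 37.75 + 0.81q → q* = 16.4786.
Height of the DWL triangle at q_m is SMB(q_m) − MC(q_m) = MEB(q_m) = 27.6555.
DWL = ½ × 7.8790 × 27.6555 = 108.9488.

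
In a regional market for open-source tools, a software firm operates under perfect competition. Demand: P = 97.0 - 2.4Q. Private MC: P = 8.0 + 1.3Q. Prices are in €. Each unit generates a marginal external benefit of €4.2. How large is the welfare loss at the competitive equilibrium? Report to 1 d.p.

DWL = €2.4

Market equilibrium (private): 8.0 + 1.3Q = 97.0 - 2.4Q → Q_m = 24.0541.
Social marginal cost = private MC − MEB = 3.8 + 1.3Q.
Set SMC = demand: 3.8 + 1.3Q = 97.0 - 2.4Q → Q* = 25.1892.
Height of the DWL triangle at Q_m is demand(Q_m) − SMC(Q_m) = MEB(Q_m) = 4.2000.
DWL = ½ × 1.1351 × 4.2000 = 2.3837.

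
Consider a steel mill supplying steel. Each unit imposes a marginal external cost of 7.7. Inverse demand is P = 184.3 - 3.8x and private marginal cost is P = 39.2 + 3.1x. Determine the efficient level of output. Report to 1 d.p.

x* = 19.9

Social marginal cost = private MC + MEC = 46.9 + 3.1x.
Set SMC = demand: 46.9 + 3.1x = 184.3 - 3.8x → x* = 19.9130.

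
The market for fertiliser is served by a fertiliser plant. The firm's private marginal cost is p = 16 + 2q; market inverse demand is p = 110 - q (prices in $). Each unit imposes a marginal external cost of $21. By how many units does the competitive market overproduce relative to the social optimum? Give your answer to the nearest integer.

7 units

Market equilibrium (private): 16 + 2q = 110 - q → q_m = 31.3333.
Social marginal cost = private MC + MEC = 37 + 2q.
Set SMC = demand: 37 + 2q = 110 - q → q* = 24.3333.
Gap = |31.3333 − 24.3333| = 7.0000.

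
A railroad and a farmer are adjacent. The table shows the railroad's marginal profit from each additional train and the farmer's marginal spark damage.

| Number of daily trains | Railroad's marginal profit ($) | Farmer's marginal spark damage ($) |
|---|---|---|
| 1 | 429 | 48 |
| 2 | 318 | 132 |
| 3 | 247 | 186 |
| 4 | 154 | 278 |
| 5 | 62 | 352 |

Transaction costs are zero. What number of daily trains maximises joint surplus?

3

Bargaining reaches the level where marginal profit last exceeds marginal spark damage.
That holds through level 3 (247 ≥ 186) but not at 4 (154 < 278).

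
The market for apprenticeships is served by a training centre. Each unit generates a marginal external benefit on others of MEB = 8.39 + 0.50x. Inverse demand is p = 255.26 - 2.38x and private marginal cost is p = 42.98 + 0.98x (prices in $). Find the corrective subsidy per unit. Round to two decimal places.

Social marginal cost = private MC − MEB = 34.59 + 0.48x.
Set SMC = demand: 34.59 + 0.48x = 255.26 - 2.38x → x* = 77.1573.
The Pigouvian subsidy equals MEB at x*: 8.39 + 0.50×77.1573 = 46.9687.

subsidy = $46.97 per unit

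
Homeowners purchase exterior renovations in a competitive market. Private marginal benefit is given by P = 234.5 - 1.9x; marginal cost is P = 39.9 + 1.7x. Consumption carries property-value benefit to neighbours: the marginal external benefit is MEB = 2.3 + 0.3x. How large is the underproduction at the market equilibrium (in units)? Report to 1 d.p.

5.6 units

Market equilibrium (private): 39.9 + 1.7x = 234.5 - 1.9x → x_m = 54.0556.
Social marginal benefit = demand + MEB = 236.8 - 1.6x.
Set SMB = MC: 236.8 - 1.6x = 39.9 + 1.7x → x* = 59.6667.
Gap = |54.0556 − 59.6667| = 5.6111.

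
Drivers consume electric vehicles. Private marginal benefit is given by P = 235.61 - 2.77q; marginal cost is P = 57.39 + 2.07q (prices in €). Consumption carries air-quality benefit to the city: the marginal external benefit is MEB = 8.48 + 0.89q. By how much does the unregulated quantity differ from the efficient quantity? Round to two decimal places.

Market equilibrium (private): 57.39 + 2.07q = 235.61 - 2.77q → q_m = 36.8223.
Social marginal benefit = demand + MEB = 244.09 - 1.88q.
Set SMB = MC: 244.09 - 1.88q = 57.39 + 2.07q → q* = 47.2658.
Gap = |36.8223 − 47.2658| = 10.4435.

10.44 units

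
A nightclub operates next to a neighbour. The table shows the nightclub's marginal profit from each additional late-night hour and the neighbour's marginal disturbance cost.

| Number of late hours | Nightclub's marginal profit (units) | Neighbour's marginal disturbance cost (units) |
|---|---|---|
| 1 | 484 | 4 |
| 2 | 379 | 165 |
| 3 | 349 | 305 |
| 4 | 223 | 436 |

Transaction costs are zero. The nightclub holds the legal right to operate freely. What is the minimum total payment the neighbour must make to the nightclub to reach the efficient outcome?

223

Left alone the nightclub would choose level 4 (marginal profit stays positive).
Efficient level: k* = 3 (marginal profit ≥ marginal disturbance cost through 3).
The neighbour must at least cover the nightclub's forgone profit from cutting 4→3: 223 = 223.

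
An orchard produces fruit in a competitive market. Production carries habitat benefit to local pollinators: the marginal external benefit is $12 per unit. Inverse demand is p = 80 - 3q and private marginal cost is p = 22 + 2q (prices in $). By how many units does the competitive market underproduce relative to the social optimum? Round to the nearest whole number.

2 units

Market equilibrium (private): 22 + 2q = 80 - 3q → q_m = 11.6000.
Social marginal cost = private MC − MEB = 10 + 2q.
Set SMC = demand: 10 + 2q = 80 - 3q → q* = 14.0000.
Gap = |11.6000 − 14.0000| = 2.4000.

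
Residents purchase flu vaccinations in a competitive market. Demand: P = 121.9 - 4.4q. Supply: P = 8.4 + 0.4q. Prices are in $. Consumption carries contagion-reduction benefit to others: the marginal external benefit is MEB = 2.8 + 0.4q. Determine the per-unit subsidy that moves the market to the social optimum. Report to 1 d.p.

Social marginal benefit = demand + MEB = 124.7 - 4.0q.
Set SMB = MC: 124.7 - 4.0q = 8.4 + 0.4q → q* = 26.4318.
The Pigouvian subsidy equals MEB at q*: 2.8 + 0.4×26.4318 = 13.3727.

subsidy = $13.4 per unit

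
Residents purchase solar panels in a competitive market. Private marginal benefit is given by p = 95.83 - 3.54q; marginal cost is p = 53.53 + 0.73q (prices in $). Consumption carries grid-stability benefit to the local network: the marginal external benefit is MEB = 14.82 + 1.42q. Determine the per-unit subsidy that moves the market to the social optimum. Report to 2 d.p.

subsidy = $43.28 per unit

Social marginal benefit = demand + MEB = 110.65 - 2.12q.
Set SMB = MC: 110.65 - 2.12q = 53.53 + 0.73q → q* = 20.0421.
The Pigouvian subsidy equals MEB at q*: 14.82 + 1.42×20.0421 = 43.2798.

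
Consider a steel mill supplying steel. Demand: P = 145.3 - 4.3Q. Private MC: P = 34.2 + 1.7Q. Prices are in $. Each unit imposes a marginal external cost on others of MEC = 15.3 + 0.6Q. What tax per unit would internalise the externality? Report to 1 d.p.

tax = $24.0 per unit

Social marginal cost = private MC + MEC = 49.5 + 2.3Q.
Set SMC = demand: 49.5 + 2.3Q = 145.3 - 4.3Q → Q* = 14.5152.
The Pigouvian tax equals MEC at Q*: 15.3 + 0.6×14.5152 = 24.0091.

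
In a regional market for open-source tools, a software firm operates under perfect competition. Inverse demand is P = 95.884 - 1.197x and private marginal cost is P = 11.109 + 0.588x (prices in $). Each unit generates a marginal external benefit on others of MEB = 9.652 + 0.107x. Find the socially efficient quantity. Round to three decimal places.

Social marginal cost = private MC − MEB = 1.457 + 0.481x.
Set SMC = demand: 1.457 + 0.481x = 95.884 - 1.197x → x* = 56.2735.

x* = 56.274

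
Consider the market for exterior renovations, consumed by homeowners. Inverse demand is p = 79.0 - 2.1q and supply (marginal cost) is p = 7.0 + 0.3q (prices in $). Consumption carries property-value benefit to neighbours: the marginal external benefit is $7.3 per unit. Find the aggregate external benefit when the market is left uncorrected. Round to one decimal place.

Market equilibrium (private): 7.0 + 0.3q = 79.0 - 2.1q → q_m = 30.0000.
Total external benefit = MEB × q_m = 7.3 × 30.0000 = 219.0000.

$219.0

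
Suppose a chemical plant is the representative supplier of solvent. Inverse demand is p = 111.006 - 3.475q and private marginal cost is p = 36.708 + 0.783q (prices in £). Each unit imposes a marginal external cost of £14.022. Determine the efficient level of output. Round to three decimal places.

Social marginal cost = private MC + MEC = 50.730 + 0.783q.
Set SMC = demand: 50.730 + 0.783q = 111.006 - 3.475q → q* = 14.1559.

q* = 14.156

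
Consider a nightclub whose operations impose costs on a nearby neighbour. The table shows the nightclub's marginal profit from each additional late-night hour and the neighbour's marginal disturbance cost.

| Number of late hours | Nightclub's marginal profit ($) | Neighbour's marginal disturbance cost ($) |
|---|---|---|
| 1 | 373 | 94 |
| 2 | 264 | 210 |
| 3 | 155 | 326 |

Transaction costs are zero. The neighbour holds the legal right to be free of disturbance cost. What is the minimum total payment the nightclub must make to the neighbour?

$304

Efficient level: marginal profit ≥ marginal disturbance cost through level 2, so k* = 2.
With the neighbour holding the right, the nightclub must at least compensate total damage at k*: 94 + 210 = 304.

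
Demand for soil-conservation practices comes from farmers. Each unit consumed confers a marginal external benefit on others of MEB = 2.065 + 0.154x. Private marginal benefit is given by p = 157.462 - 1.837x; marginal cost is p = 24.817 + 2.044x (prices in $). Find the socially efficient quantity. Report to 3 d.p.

Social marginal benefit = demand + MEB = 159.527 - 1.683x.
Set SMB = MC: 159.527 - 1.683x = 24.817 + 2.044x → x* = 36.1444.

x* = 36.144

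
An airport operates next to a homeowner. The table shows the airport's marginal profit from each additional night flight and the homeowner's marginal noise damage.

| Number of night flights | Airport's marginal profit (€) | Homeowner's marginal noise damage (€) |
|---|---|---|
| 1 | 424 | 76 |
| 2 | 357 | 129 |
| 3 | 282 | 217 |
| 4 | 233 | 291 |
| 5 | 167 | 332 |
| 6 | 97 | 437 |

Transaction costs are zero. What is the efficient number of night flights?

Bargaining reaches the level where marginal profit last exceeds marginal noise damage.
That holds through level 3 (282 ≥ 217) but not at 4 (233 < 291).

3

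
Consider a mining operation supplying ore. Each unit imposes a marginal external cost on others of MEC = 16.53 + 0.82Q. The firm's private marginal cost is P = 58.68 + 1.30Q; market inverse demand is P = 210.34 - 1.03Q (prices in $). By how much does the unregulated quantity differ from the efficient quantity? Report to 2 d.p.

Market equilibrium (private): 58.68 + 1.30Q = 210.34 - 1.03Q → Q_m = 65.0901.
Social marginal cost = private MC + MEC = 75.21 + 2.12Q.
Set SMC = demand: 75.21 + 2.12Q = 210.34 - 1.03Q → Q* = 42.8984.
Gap = |65.0901 − 42.8984| = 22.1917.

22.19 units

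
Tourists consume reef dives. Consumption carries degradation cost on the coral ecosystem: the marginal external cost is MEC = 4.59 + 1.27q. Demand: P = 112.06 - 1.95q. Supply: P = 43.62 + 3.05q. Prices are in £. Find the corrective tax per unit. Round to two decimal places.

Social marginal benefit = demand − MEC = 107.47 - 3.22q.
Set SMB = MC: 107.47 - 3.22q = 43.62 + 3.05q → q* = 10.1834.
The Pigouvian tax equals MEC at q*: 4.59 + 1.27×10.1834 = 17.5229.

tax = £17.52 per unit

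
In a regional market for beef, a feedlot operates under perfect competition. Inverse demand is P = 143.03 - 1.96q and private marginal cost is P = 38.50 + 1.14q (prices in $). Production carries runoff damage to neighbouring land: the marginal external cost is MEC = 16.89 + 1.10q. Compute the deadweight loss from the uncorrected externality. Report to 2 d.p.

Market equilibrium (private): 38.50 + 1.14q = 143.03 - 1.96q → q_m = 33.7194.
Social marginal cost = private MC + MEC = 55.39 + 2.24q.
Set SMC = demand: 55.39 + 2.24q = 143.03 - 1.96q → q* = 20.8667.
The loss is the area between SMC and demand from q* to q_m; with linear curves that's a triangle of height MEC(q_m).
DWL = ½ × 12.8527 × 53.9813 = 346.9027.

DWL = $346.90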